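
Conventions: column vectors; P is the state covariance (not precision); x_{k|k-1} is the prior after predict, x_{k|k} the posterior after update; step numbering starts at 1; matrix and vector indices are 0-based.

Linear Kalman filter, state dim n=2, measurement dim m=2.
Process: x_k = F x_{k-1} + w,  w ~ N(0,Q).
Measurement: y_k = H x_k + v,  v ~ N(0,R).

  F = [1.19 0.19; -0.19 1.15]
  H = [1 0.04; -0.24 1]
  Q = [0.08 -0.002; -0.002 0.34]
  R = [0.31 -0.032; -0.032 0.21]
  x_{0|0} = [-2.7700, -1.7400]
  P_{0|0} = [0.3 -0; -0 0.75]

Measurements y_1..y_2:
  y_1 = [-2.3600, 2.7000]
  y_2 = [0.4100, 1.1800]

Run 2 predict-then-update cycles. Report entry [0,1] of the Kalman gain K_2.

K[0,1] = -0.0314

step 1: x^-=[-3.6269, -1.4747]  P^-=[0.5319 0.0940; 0.0940 1.3427]  S=[0.8516 -0.0128; -0.0128 1.5382]  K=[0.6288 -0.0166; 0.1864 0.8598]  nu=[1.3259, 3.3042]  x^+=[-2.8481, 1.6134]  P^+=[0.1945 0.0231; 0.0231 0.1801]
step 2: x^-=[-3.0827, 2.3966]  P^-=[0.3724 0.0241; 0.0241 0.5752]  S=[0.6853 -0.0745; -0.0745 0.7950]  K=[0.5415 -0.0314; 0.1481 0.7300]  nu=[3.3968, -1.9564]  x^+=[-1.1821, 1.4715]  P^+=[0.1682 0.0165; 0.0165 0.1525]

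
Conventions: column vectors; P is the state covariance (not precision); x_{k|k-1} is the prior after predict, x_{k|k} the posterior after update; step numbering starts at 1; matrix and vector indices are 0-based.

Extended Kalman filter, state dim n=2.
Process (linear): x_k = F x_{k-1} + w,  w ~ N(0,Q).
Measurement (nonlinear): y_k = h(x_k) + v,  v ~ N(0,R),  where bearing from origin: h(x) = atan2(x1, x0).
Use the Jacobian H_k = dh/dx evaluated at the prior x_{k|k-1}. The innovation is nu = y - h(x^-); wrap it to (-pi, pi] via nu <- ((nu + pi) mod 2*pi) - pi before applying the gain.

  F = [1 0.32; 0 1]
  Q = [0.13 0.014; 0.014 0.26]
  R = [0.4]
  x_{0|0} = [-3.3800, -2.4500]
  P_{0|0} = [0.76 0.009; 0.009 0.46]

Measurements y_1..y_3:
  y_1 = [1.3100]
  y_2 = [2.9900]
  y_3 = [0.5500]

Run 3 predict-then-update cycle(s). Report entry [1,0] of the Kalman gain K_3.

K[1,0] = -0.3642

step 1: x^-=[-4.1640, -2.4500]  P^-=[0.9429 0.1702; 0.1702 0.7200]  H_jac=[0.1050 -0.1784]  S=[0.4269]  K=[0.1607; -0.2590]  nu=[-2.3634]  x^+=[-4.5438, -1.8378]  P^+=[0.9318 0.1880; 0.1880 0.6914]
step 2: x^-=[-5.1319, -1.8378]  P^-=[1.2529 0.4232; 0.4232 0.9514]  H_jac=[0.0619 -0.1727]  S=[0.4241]  K=[0.0104; -0.3257]  nu=[-0.4955]  x^+=[-5.1370, -1.6765]  P^+=[1.2529 0.4246; 0.4246 0.9064]
step 3: x^-=[-5.6735, -1.6765]  P^-=[1.7475 0.7287; 0.7287 1.1664]  H_jac=[0.0479 -0.1621]  S=[0.4233]  K=[-0.0813; -0.3642]  nu=[-2.8789]  x^+=[-5.4395, -0.6281]  P^+=[1.7447 0.7161; 0.7161 1.1102]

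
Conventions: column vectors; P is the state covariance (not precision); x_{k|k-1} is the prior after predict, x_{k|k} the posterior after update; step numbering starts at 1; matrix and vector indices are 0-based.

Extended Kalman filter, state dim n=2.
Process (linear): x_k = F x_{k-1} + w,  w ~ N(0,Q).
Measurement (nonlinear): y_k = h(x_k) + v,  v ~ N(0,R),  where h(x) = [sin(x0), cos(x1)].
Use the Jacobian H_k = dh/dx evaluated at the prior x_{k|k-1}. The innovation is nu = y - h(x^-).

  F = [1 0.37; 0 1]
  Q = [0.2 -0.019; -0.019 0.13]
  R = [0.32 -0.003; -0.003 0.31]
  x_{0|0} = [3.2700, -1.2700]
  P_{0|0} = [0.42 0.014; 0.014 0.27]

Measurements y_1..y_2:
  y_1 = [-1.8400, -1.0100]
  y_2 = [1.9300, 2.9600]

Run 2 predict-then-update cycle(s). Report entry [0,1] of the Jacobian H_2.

H_jac[0,1] = 0.0000

step 1: x^-=[2.8001, -1.2700]  P^-=[0.6673 0.0949; 0.0949 0.4000]  H_jac=[-0.9423 0.0000; 0.0000 0.9551]  S=[0.9125 -0.0884; -0.0884 0.6749]  K=[-0.6848 0.0446; -0.0437 0.5604]  nu=[-2.1749, -1.3063]  x^+=[4.2312, -1.9069]  P^+=[0.2327 0.0166; 0.0166 0.1820]
step 2: x^-=[3.5256, -1.9069]  P^-=[0.4699 0.0650; 0.0650 0.3120]  H_jac=[-0.9272 0.0000; 0.0000 0.9440]  S=[0.7240 -0.0599; -0.0599 0.5881]  K=[-0.5982 0.0434; -0.0421 0.4966]  nu=[2.3046, 3.2898]  x^+=[2.2897, -0.3703]  P^+=[0.2066 0.0162; 0.0162 0.1632]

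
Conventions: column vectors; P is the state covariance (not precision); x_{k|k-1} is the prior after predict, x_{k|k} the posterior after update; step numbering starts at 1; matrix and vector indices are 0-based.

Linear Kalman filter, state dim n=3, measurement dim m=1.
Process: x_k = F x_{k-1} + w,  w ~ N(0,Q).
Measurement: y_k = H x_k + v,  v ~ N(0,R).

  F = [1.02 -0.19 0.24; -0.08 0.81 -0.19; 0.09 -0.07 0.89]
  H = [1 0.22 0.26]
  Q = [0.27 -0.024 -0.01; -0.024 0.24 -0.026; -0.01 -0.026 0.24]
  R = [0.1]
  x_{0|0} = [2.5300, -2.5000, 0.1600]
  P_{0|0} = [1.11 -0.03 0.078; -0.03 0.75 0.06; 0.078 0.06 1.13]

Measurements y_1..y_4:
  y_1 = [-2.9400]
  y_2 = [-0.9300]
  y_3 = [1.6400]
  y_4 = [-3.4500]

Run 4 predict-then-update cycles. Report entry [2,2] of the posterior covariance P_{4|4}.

P_post[2,2] = 0.7354

step 1: x^-=[3.0940, -2.2578, 0.5451]  P^-=[1.5614 -0.3096 0.4072; -0.3096 0.7678 -0.2328; 0.4072 -0.2328 1.1531]  S=[1.8254]  K=[0.8760; -0.1102; 0.3593]  nu=[-5.6790]  x^+=[-1.8811, -1.6319, -1.4953]  P^+=[0.1604 -0.1333 -0.1673; -0.1333 0.7456 -0.1605; -0.1673 -0.1605 0.9175]
step 2: x^-=[-1.9675, -0.8873, -1.3859]  P^-=[0.5011 -0.3072 0.0968; -0.3072 0.8249 -0.3381; 0.0968 -0.3381 0.9666]  S=[0.5828]  K=[0.7870; -0.3666; 0.4696]  nu=[1.5930]  x^+=[-0.7138, -1.4712, -0.6378]  P^+=[0.1401 -0.1391 -0.1186; -0.1391 0.7466 -0.2378; -0.1186 -0.2378 0.8381]
step 3: x^-=[-0.6017, -1.0134, -0.5289]  P^-=[0.5085 -0.3351 0.1381; -0.3351 0.8486 -0.3861; 0.1381 -0.3861 0.9210]  S=[0.5920]  K=[0.7951; -0.4203; 0.4942]  nu=[2.6021]  x^+=[1.4672, -2.1070, 0.7571]  P^+=[0.1343 -0.1373 -0.0946; -0.1373 0.7441 -0.2631; -0.0946 -0.2631 0.7764]
step 4: x^-=[2.0785, -1.9679, 0.9534]  P^-=[0.5122 -0.3409 0.1512; -0.3409 0.8530 -0.3961; 0.1512 -0.3961 0.8791]  S=[0.5963]  K=[0.7992; -0.4297; 0.4908]  nu=[-5.3435]  x^+=[-2.1920, 0.3283, -1.6695]  P^+=[0.1314 -0.1361 -0.0827; -0.1361 0.7429 -0.2703; -0.0827 -0.2703 0.7354]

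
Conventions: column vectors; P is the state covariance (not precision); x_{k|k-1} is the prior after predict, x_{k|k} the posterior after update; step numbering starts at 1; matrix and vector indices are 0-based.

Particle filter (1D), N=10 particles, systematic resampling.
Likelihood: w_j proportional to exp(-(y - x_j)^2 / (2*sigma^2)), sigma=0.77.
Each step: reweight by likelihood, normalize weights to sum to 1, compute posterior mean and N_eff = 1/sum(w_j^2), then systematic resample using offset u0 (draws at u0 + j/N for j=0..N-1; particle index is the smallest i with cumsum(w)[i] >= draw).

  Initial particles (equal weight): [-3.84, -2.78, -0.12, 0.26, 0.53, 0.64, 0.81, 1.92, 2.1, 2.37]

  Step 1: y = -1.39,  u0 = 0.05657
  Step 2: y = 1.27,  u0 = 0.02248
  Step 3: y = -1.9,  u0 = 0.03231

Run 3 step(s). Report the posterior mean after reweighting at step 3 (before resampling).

step 1: w=[0.0097, 0.3006, 0.3934, 0.1543, 0.0685, 0.0475, 0.0259, 0.0001, 0.0001, 0.0000]  mean=-0.7919  Neff=3.6151  idx=[1, 1, 1, 2, 2, 2, 2, 3, 3, 5]
step 2: w=[0.0000, 0.0000, 0.0000, 0.0836, 0.0836, 0.0836, 0.0836, 0.1803, 0.1803, 0.3050]  mean=0.2489  Neff=5.3757  idx=[3, 4, 5, 6, 7, 8, 8, 9, 9, 9]
step 3: w=[0.1985, 0.1985, 0.1985, 0.1985, 0.0562, 0.0562, 0.0562, 0.0125, 0.0125, 0.0125]  mean=-0.0276  Neff=5.9669  idx=[0, 0, 1, 1, 2, 2, 3, 3, 4, 6]

post_mean = -0.0276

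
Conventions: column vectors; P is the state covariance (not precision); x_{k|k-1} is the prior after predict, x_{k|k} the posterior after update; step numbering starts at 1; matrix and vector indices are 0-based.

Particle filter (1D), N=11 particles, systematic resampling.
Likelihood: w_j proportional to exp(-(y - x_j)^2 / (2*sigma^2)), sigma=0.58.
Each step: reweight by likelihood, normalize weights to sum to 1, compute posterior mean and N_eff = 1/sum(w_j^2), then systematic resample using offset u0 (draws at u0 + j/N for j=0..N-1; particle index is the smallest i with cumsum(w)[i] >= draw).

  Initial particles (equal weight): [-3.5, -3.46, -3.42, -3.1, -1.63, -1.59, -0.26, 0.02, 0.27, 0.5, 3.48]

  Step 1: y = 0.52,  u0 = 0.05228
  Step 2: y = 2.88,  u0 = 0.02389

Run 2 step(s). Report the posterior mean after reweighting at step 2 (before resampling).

step 1: w=[0.0000, 0.0000, 0.0000, 0.0000, 0.0003, 0.0004, 0.1346, 0.2293, 0.3030, 0.3323, 0.0000]  mean=0.2163  Neff=3.6639  idx=[6, 7, 7, 7, 8, 8, 8, 9, 9, 9, 9]
step 2: w=[0.0004, 0.0052, 0.0052, 0.0052, 0.0393, 0.0393, 0.0393, 0.2165, 0.2165, 0.2165, 0.2165]  mean=0.4651  Neff=5.2010  idx=[4, 6, 7, 7, 8, 8, 9, 9, 9, 10, 10]

post_mean = 0.4651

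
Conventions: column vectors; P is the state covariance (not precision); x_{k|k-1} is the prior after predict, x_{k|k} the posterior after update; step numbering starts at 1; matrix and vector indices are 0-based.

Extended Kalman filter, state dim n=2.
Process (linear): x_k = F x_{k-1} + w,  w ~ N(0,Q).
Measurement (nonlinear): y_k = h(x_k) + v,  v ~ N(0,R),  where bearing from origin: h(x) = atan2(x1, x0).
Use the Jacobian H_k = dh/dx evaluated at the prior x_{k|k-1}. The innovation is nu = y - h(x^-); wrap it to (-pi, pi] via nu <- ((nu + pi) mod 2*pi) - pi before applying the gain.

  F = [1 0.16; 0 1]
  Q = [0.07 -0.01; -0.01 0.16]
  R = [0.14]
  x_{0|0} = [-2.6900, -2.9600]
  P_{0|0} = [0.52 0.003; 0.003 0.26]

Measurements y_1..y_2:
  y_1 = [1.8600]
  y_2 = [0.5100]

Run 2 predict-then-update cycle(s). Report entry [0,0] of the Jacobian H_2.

H_jac[0,0] = 0.0836

step 1: x^-=[-3.1636, -2.9600]  P^-=[0.5976 0.0346; 0.0346 0.4200]  H_jac=[0.1577 -0.1685]  S=[0.1650]  K=[0.5360; -0.3961]  nu=[-2.0338]  x^+=[-4.2536, -2.1545]  P^+=[0.5502 0.0696; 0.0696 0.3941]
step 2: x^-=[-4.5984, -2.1545]  P^-=[0.6526 0.1227; 0.1227 0.5541]  H_jac=[0.0836 -0.1783]  S=[0.1585]  K=[0.2060; -0.5587]  nu=[-3.0698]  x^+=[-5.2306, -0.4395]  P^+=[0.6459 0.1409; 0.1409 0.5046]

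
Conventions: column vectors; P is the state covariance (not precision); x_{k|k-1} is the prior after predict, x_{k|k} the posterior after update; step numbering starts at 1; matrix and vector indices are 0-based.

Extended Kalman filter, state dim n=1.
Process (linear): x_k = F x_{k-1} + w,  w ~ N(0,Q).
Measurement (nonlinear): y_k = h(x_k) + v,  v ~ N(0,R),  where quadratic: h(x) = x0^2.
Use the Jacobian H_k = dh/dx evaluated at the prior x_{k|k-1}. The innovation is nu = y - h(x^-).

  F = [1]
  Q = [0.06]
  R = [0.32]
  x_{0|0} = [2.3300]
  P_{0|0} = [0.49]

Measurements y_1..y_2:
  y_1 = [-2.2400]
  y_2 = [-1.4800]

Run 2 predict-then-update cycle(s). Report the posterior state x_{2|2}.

x_post = [0.2721]

step 1: x^-=[2.3300]  P^-=[0.5500]  H_jac=[4.6600]  S=[12.2636]  K=[0.2090]  nu=[-7.6689]  x^+=[0.7273]  P^+=[0.0144]
step 2: x^-=[0.7273]  P^-=[0.0744]  H_jac=[1.4545]  S=[0.4773]  K=[0.2266]  nu=[-2.0089]  x^+=[0.2721]  P^+=[0.0498]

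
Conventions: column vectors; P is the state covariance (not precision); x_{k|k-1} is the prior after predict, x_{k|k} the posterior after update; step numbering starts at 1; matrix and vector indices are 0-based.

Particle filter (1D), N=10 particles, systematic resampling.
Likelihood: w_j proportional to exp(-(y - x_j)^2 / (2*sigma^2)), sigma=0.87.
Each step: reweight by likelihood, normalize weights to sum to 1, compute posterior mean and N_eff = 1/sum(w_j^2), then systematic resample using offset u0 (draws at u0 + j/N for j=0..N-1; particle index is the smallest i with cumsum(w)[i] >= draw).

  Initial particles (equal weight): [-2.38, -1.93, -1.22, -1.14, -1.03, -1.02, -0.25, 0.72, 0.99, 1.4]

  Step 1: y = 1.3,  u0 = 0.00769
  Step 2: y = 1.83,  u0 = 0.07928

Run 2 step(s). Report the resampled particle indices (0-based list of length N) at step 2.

step 1: w=[0.0000, 0.0003, 0.0050, 0.0065, 0.0091, 0.0094, 0.0675, 0.2643, 0.3098, 0.3279]  mean=0.9060  Neff=3.5945  idx=[3, 7, 7, 7, 8, 8, 8, 9, 9, 9]
step 2: w=[0.0005, 0.0755, 0.0755, 0.0755, 0.1069, 0.1069, 0.1069, 0.1508, 0.1508, 0.1508]  mean=1.1132  Neff=8.3626  idx=[2, 3, 4, 5, 6, 7, 7, 8, 9, 9]

resampled_idx = [2, 3, 4, 5, 6, 7, 7, 8, 9, 9]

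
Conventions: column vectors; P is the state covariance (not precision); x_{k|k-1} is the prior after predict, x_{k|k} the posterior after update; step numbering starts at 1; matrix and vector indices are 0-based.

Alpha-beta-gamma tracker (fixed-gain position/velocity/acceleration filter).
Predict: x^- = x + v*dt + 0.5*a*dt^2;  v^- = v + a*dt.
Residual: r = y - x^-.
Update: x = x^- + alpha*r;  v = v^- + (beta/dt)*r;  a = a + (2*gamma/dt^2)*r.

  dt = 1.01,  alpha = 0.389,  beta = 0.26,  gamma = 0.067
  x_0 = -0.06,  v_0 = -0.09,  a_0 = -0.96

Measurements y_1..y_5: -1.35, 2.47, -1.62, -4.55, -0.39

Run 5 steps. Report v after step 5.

v_post = -1.0398

step 1: x_pred=-0.6405  r=-0.7095  x^+=-0.9165  v^+=-1.2422  a^+=-1.0532
step 2: x_pred=-2.7084  r=5.1784  x^+=-0.6940  v^+=-0.9729  a^+=-0.3730
step 3: x_pred=-1.8669  r=0.2469  x^+=-1.7708  v^+=-1.2861  a^+=-0.3405
step 4: x_pred=-3.2434  r=-1.3066  x^+=-3.7517  v^+=-1.9663  a^+=-0.5122
step 5: x_pred=-5.9989  r=5.6089  x^+=-3.8171  v^+=-1.0398  a^+=0.2246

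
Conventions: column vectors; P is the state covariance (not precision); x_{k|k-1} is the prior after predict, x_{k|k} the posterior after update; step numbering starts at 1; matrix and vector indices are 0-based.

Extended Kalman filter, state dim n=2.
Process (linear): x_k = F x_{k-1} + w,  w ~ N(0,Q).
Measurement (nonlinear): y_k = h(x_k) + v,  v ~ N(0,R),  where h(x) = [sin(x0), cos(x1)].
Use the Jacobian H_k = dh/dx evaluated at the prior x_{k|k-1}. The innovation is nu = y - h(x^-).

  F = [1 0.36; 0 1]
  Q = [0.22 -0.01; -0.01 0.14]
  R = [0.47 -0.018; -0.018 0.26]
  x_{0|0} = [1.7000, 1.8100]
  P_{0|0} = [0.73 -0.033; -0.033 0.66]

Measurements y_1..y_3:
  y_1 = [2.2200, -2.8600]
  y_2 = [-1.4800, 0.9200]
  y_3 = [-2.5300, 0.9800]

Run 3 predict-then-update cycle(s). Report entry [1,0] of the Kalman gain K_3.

K[1,0] = 0.0541

step 1: x^-=[2.3516, 1.8100]  P^-=[1.0118 0.1946; 0.1946 0.8000]  H_jac=[-0.7039 0.0000; 0.0000 -0.9715]  S=[0.9712 0.1151; 0.1151 1.0151]  K=[-0.7208 -0.1045; -0.0510 -0.7599]  nu=[1.5097, -2.6231]  x^+=[1.5376, 3.7262]  P^+=[0.4787 0.0146; 0.0146 0.2024]
step 2: x^-=[2.8790, 3.7262]  P^-=[0.7354 0.0775; 0.0775 0.3424]  H_jac=[-0.9657 0.0000; 0.0000 0.5519]  S=[1.1559 -0.0593; -0.0593 0.3643]  K=[-0.6135 0.0175; -0.0384 0.5125]  nu=[-1.7396, 1.7539]  x^+=[3.9771, 4.6920]  P^+=[0.2989 0.0283; 0.0283 0.2427]
step 3: x^-=[5.6662, 4.6920]  P^-=[0.5707 0.1056; 0.1056 0.3827]  H_jac=[0.8156 0.0000; 0.0000 0.9998]  S=[0.8497 0.0681; 0.0681 0.6425]  K=[0.5393 0.1072; 0.0541 0.5897]  nu=[-1.9514, 1.0004]  x^+=[4.7211, 5.1764]  P^+=[0.3084 0.0182; 0.0182 0.1524]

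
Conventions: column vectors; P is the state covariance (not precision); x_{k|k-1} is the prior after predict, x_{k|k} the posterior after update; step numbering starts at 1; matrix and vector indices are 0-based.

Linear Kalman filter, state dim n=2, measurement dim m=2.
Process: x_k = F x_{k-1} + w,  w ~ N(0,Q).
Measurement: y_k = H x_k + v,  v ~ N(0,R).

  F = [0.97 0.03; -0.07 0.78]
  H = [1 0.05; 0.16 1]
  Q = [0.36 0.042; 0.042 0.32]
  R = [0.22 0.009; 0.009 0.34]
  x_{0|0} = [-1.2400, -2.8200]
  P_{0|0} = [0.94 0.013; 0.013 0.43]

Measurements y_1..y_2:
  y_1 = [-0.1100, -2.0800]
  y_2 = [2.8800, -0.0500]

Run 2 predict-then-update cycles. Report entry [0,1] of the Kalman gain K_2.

step 1: x^-=[-1.2874, -2.1128]  P^-=[1.2456 -0.0020; -0.0020 0.5848]  S=[1.4669 0.2356; 0.2356 0.9561]  K=[0.8496 -0.0029; -0.0829 0.6318]  nu=[1.2830, 0.2388]  x^+=[-0.1981, -2.0683]  P^+=[0.1880 -0.0234; -0.0234 0.2178]
step 2: x^-=[-0.2542, -1.5994]  P^-=[0.5358 0.0166; 0.0166 0.4560]  S=[0.7586 0.1343; 0.1343 0.8150]  K=[0.7057 0.0093; -0.0491 0.5708]  nu=[3.2142, 1.5900]  x^+=[2.0290, -0.8494]  P^+=[0.1561 -0.0155; -0.0155 0.1961]

K[0,1] = 0.0093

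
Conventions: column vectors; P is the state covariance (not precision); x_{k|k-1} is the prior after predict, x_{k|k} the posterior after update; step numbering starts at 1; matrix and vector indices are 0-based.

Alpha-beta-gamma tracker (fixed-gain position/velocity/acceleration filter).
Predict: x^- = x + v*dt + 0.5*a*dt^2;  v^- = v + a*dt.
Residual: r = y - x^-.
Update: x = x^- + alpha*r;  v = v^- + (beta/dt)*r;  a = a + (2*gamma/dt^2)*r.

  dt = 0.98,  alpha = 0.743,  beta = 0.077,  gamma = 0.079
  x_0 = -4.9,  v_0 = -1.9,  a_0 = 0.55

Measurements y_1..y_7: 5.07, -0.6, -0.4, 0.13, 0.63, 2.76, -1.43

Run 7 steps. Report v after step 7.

v_post = 2.6734

step 1: x_pred=-6.4979  r=11.5679  x^+=2.0971  v^+=-0.4521  a^+=2.4531
step 2: x_pred=2.8320  r=-3.4320  x^+=0.2820  v^+=1.6823  a^+=1.8885
step 3: x_pred=2.8375  r=-3.2375  x^+=0.4320  v^+=3.2786  a^+=1.3559
step 4: x_pred=4.2962  r=-4.1662  x^+=1.2007  v^+=4.2800  a^+=0.6705
step 5: x_pred=5.7171  r=-5.0871  x^+=1.9374  v^+=4.5374  a^+=-0.1664
step 6: x_pred=6.3041  r=-3.5441  x^+=3.6708  v^+=4.0958  a^+=-0.7495
step 7: x_pred=7.3248  r=-8.7548  x^+=0.8200  v^+=2.6734  a^+=-2.1898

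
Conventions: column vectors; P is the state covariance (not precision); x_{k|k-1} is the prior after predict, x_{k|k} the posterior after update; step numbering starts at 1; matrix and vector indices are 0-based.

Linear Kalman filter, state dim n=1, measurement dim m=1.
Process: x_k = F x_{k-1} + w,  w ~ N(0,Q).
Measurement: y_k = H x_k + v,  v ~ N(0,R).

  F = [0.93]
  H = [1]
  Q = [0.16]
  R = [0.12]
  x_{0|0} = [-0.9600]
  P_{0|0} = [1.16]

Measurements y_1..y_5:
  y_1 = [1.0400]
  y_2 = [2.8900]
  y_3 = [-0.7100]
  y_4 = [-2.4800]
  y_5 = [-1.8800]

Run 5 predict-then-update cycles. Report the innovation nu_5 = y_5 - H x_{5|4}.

step 1: x^-=[-0.8928]  P^-=[1.1633]  S=[1.2833]  K=[0.9065]  nu=[1.9328]  x^+=[0.8593]  P^+=[0.1088]
step 2: x^-=[0.7991]  P^-=[0.2541]  S=[0.3741]  K=[0.6792]  nu=[2.0909]  x^+=[2.2193]  P^+=[0.0815]
step 3: x^-=[2.0639]  P^-=[0.2305]  S=[0.3505]  K=[0.6576]  nu=[-2.7739]  x^+=[0.2397]  P^+=[0.0789]
step 4: x^-=[0.2229]  P^-=[0.2283]  S=[0.3483]  K=[0.6554]  nu=[-2.7029]  x^+=[-1.5486]  P^+=[0.0787]
step 5: x^-=[-1.4402]  P^-=[0.2280]  S=[0.3480]  K=[0.6552]  nu=[-0.4398]  x^+=[-1.7284]  P^+=[0.0786]

innov = [-0.4398]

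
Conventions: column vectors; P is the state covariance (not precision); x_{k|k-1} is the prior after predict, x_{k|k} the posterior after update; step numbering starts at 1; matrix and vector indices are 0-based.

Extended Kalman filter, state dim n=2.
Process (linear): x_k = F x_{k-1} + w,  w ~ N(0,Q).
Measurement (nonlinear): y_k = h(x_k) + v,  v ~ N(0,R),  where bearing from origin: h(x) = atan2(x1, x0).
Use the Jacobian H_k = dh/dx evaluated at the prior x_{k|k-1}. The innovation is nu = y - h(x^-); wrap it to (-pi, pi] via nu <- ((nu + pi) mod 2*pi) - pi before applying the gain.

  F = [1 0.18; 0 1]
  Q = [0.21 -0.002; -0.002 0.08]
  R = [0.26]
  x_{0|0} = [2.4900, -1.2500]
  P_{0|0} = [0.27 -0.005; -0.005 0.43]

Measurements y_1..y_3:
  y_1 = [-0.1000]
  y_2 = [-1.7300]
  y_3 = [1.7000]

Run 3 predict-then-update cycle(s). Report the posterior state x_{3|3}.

step 1: x^-=[2.2650, -1.2500]  P^-=[0.4921 0.0704; 0.0704 0.5100]  H_jac=[0.1868 0.3384]  S=[0.3445]  K=[0.3360; 0.5392]  nu=[0.4043]  x^+=[2.4008, -1.0320]  P^+=[0.4532 0.0080; 0.0080 0.4098]
step 2: x^-=[2.2151, -1.0320]  P^-=[0.6794 0.0798; 0.0798 0.4898]  H_jac=[0.1728 0.3709]  S=[0.3579]  K=[0.4107; 0.5462]  nu=[-1.2940]  x^+=[1.6836, -1.7388]  P^+=[0.6190 -0.0005; -0.0005 0.3831]
step 3: x^-=[1.3706, -1.7388]  P^-=[0.8412 0.0664; 0.0664 0.4631]  H_jac=[0.3547 0.2796]  S=[0.4152]  K=[0.7634; 0.3686]  nu=[2.6032]  x^+=[3.3579, -0.7793]  P^+=[0.5993 -0.0504; -0.0504 0.4067]

x_post = [3.3579, -0.7793]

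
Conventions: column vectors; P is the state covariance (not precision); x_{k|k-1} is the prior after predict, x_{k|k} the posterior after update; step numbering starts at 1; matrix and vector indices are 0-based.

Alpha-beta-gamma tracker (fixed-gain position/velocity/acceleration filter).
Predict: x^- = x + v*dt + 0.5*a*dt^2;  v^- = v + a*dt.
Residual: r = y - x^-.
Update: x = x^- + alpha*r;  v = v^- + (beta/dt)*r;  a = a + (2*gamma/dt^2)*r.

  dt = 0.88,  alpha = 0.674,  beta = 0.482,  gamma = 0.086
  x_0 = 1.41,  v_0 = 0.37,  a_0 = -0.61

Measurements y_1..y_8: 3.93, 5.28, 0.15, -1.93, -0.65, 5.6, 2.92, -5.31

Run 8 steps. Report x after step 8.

x_post = -1.4937

step 1: x_pred=1.4994  r=2.4306  x^+=3.1376  v^+=1.1645  a^+=-0.0701
step 2: x_pred=4.1352  r=1.1448  x^+=4.9068  v^+=1.7298  a^+=0.1841
step 3: x_pred=6.5003  r=-6.3503  x^+=2.2202  v^+=-1.5864  a^+=-1.2263
step 4: x_pred=0.3493  r=-2.2793  x^+=-1.1869  v^+=-3.9140  a^+=-1.7326
step 5: x_pred=-5.3022  r=4.6522  x^+=-2.1666  v^+=-2.8906  a^+=-0.6993
step 6: x_pred=-4.9811  r=10.5811  x^+=2.1506  v^+=2.2896  a^+=1.6508
step 7: x_pred=4.8046  r=-1.8846  x^+=3.5344  v^+=2.7101  a^+=1.2323
step 8: x_pred=6.3964  r=-11.7064  x^+=-1.4937  v^+=-2.6174  a^+=-1.3678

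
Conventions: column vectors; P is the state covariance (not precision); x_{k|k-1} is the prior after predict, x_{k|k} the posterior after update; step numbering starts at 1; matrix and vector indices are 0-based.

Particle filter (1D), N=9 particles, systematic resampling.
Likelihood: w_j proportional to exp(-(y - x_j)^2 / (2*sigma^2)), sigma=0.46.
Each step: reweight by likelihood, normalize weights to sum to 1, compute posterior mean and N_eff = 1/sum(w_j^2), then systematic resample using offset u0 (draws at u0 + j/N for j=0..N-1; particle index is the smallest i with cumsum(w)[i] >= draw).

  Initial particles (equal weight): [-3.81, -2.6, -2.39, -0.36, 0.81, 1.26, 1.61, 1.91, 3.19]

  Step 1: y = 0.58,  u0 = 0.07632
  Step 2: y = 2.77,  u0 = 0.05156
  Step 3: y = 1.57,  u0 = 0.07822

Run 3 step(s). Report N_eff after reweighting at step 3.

N_eff = 8.9323

step 1: w=[0.0000, 0.0000, 0.0000, 0.0862, 0.6134, 0.2331, 0.0567, 0.0106, 0.0000]  mean=0.8711  Neff=2.2656  idx=[3, 4, 4, 4, 4, 4, 5, 5, 6]
step 2: w=[0.0000, 0.0022, 0.0022, 0.0022, 0.0022, 0.0022, 0.0891, 0.0891, 0.8107]  mean=1.5387  Neff=1.4856  idx=[6, 7, 8, 8, 8, 8, 8, 8, 8]
step 3: w=[0.0930, 0.0930, 0.1163, 0.1163, 0.1163, 0.1163, 0.1163, 0.1163, 0.1163]  mean=1.5449  Neff=8.9323  idx=[0, 2, 2, 3, 4, 5, 6, 7, 8]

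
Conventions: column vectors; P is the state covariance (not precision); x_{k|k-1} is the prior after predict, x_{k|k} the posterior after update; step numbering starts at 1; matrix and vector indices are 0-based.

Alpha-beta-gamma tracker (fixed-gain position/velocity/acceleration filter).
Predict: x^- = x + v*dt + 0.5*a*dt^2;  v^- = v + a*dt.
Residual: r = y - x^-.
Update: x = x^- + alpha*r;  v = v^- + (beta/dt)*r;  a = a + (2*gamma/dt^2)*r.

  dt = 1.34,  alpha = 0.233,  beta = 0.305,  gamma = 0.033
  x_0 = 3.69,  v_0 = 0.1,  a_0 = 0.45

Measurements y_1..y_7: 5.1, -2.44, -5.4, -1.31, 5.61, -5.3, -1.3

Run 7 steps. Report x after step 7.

x_post = -3.2234

step 1: x_pred=4.2280  r=0.8720  x^+=4.4312  v^+=0.9015  a^+=0.4821
step 2: x_pred=6.0719  r=-8.5119  x^+=4.0887  v^+=-0.3900  a^+=0.1692
step 3: x_pred=3.7180  r=-9.1180  x^+=1.5935  v^+=-2.2386  a^+=-0.1660
step 4: x_pred=-1.5553  r=0.2453  x^+=-1.4982  v^+=-2.4052  a^+=-0.1569
step 5: x_pred=-4.8620  r=10.4720  x^+=-2.4221  v^+=-0.2319  a^+=0.2280
step 6: x_pred=-2.5282  r=-2.7718  x^+=-3.1740  v^+=-0.5574  a^+=0.1261
step 7: x_pred=-3.8077  r=2.5077  x^+=-3.2234  v^+=0.1824  a^+=0.2183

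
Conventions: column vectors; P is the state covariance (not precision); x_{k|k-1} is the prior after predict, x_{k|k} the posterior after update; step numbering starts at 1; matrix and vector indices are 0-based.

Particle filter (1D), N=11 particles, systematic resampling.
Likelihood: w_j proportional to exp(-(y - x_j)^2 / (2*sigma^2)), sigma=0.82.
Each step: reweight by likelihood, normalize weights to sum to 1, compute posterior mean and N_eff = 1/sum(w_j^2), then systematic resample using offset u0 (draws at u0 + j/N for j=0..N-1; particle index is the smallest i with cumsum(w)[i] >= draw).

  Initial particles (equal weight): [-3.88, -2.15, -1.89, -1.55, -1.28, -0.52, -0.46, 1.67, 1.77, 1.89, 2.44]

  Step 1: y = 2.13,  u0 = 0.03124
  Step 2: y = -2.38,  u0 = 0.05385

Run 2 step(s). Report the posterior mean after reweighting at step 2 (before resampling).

post_mean = 1.7300

step 1: w=[0.0000, 0.0000, 0.0000, 0.0000, 0.0000, 0.0015, 0.0019, 0.2332, 0.2478, 0.2615, 0.2541]  mean=1.9406  Neff=4.0202  idx=[7, 7, 7, 8, 8, 9, 9, 9, 10, 10, 10]
step 2: w=[0.2051, 0.2051, 0.2051, 0.1115, 0.1115, 0.0526, 0.0526, 0.0526, 0.0013, 0.0013, 0.0013]  mean=1.7300  Neff=6.2733  idx=[0, 0, 1, 1, 2, 2, 2, 3, 4, 5, 7]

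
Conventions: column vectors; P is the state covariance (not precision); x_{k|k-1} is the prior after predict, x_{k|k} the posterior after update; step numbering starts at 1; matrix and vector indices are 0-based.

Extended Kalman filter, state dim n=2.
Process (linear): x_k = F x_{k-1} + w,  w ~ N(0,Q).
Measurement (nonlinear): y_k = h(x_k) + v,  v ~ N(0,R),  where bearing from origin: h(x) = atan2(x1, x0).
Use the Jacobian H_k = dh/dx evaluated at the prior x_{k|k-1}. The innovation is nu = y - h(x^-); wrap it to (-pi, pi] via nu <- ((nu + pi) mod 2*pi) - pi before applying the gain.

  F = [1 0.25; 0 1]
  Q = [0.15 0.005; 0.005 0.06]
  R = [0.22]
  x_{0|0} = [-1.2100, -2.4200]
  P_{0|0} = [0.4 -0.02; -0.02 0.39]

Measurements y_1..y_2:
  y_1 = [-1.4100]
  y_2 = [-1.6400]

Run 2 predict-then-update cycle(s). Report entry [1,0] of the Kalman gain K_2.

step 1: x^-=[-1.8150, -2.4200]  P^-=[0.5644 0.0825; 0.0825 0.4500]  H_jac=[0.2645 -0.1983]  S=[0.2685]  K=[0.4949; -0.2511]  nu=[0.8043]  x^+=[-1.4169, -2.6220]  P^+=[0.4986 0.1159; 0.1159 0.4331]
step 2: x^-=[-2.0724, -2.6220]  P^-=[0.7336 0.2291; 0.2291 0.4931]  H_jac=[0.2347 -0.1855]  S=[0.2574]  K=[0.5038; -0.1464]  nu=[0.5997]  x^+=[-1.7704, -2.7098]  P^+=[0.6683 0.2481; 0.2481 0.4875]

K[1,0] = -0.1464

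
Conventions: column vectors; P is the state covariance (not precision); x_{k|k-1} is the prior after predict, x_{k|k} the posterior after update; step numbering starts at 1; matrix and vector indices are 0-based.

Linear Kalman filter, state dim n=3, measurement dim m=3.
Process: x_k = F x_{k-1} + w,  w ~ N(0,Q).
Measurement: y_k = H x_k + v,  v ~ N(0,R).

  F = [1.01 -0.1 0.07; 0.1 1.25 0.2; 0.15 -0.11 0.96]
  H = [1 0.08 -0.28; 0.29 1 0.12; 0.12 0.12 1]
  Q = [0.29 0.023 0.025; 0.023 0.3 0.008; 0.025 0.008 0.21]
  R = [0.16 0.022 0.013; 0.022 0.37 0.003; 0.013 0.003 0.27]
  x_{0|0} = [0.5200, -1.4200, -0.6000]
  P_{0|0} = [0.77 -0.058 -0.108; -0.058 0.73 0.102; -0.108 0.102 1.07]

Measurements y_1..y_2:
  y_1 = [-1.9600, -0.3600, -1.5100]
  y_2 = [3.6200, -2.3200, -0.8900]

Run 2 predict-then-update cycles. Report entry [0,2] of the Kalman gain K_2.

step 1: x^-=[0.6252, -1.8430, -0.3418]  P^-=[1.0830 -0.0638 0.1125; -0.0638 1.5233 0.2209; 0.1125 0.2209 1.1715]  S=[1.2615 0.2979 -0.0598; 0.2979 2.0251 0.6125; -0.0598 0.6125 1.5572]  K=[0.8529 -0.0576 0.2061; -0.1968 0.8064 -0.0704; -0.1137 -0.0257 0.7838]  nu=[-2.5335, 1.3427, -1.0221]  x^+=[-1.8235, -0.1897, -0.8895]  P^+=[0.1574 -0.0541 0.0542; -0.0541 0.3156 -0.0505; 0.0542 -0.0505 0.2096]
step 2: x^-=[-1.8850, -0.5973, -1.1065]  P^-=[0.4740 -0.0574 0.1316; -0.0574 0.7664 -0.0550; 0.1316 -0.0550 0.4386]  S=[0.5929 0.1673 0.0716; 0.1673 1.1453 0.1394; 0.0716 0.1394 0.7432]  K=[0.7198 -0.0438 0.1832; -0.1504 0.6797 -0.0726; -0.0569 -0.0353 0.6146]  nu=[5.2430, -1.0432, 0.5144]  x^+=[2.0289, -2.1326, -1.0519]  P^+=[0.1336 -0.0443 0.0480; -0.0443 0.2664 -0.0462; 0.0480 -0.0462 0.1649]

K[0,2] = 0.1832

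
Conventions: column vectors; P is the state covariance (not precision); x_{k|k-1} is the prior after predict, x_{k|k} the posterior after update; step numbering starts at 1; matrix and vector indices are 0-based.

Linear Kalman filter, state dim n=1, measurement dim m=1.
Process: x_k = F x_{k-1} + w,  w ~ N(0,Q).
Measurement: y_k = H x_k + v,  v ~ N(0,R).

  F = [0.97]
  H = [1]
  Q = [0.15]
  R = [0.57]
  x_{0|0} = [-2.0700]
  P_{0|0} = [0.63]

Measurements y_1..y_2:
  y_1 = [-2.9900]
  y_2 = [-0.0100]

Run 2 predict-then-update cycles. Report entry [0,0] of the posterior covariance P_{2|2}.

step 1: x^-=[-2.0079]  P^-=[0.7428]  S=[1.3128]  K=[0.5658]  nu=[-0.9821]  x^+=[-2.5636]  P^+=[0.3225]
step 2: x^-=[-2.4867]  P^-=[0.4534]  S=[1.0234]  K=[0.4431]  nu=[2.4767]  x^+=[-1.3894]  P^+=[0.2525]

P_post[0,0] = 0.2525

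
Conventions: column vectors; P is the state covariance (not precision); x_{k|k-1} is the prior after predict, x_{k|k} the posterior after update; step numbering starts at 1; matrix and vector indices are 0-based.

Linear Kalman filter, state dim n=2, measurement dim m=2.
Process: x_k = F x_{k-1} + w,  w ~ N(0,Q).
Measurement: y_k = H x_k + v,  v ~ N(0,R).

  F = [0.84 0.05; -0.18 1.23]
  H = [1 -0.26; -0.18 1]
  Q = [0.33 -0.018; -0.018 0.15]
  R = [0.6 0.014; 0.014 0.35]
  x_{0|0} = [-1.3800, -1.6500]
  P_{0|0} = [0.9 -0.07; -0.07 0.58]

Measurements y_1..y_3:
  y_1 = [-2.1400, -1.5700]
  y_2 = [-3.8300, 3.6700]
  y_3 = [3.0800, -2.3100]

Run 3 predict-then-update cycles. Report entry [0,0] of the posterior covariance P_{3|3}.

step 1: x^-=[-1.2417, -1.7811]  P^-=[0.9606 -0.1901; -0.1901 1.0876]  S=[1.7330 -0.6407; -0.6407 1.5372]  K=[0.5858 0.0080; -0.0036 0.7283]  nu=[-1.3614, -0.0124]  x^+=[-2.0393, -1.7852]  P^+=[0.3718 0.0779; 0.0779 0.2689]
step 2: x^-=[-1.8023, -1.8287]  P^-=[0.5996 0.0221; 0.0221 0.5343]  S=[1.2242 -0.2097; -0.2097 0.8958]  K=[0.4883 0.0185; 0.0063 0.5935]  nu=[-2.5032, 5.1743]  x^+=[-2.9287, 1.2266]  P^+=[0.3112 0.0693; 0.0693 0.2203]
step 3: x^-=[-2.3987, 2.0359]  P^-=[0.5560 0.0195; 0.0195 0.4627]  S=[1.1771 -0.1860; -0.1860 0.8237]  K=[0.4693 0.0081; 0.0025 0.5580]  nu=[6.0081, -4.7777]  x^+=[0.3820, -0.6150]  P^+=[0.2981 0.0631; 0.0631 0.2067]

P_post[0,0] = 0.2981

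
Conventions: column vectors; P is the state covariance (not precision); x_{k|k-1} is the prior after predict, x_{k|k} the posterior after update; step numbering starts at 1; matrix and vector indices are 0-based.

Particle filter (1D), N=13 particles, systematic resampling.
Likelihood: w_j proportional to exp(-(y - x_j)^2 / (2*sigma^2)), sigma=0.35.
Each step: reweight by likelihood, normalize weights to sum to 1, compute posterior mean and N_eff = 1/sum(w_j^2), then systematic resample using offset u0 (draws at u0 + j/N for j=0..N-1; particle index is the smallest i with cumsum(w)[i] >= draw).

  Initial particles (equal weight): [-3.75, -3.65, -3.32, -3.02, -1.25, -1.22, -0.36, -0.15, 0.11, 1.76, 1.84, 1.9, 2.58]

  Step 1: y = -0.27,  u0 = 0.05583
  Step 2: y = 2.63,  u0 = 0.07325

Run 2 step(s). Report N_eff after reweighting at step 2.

N_eff = 3.0364

step 1: w=[0.0000, 0.0000, 0.0000, 0.0000, 0.0079, 0.0100, 0.3854, 0.3757, 0.2210, 0.0000, 0.0000, 0.0000, 0.0000]  mean=-0.1929  Neff=2.9526  idx=[6, 6, 6, 6, 6, 7, 7, 7, 7, 7, 8, 8, 8]
step 2: w=[0.0000, 0.0000, 0.0000, 0.0000, 0.0000, 0.0012, 0.0012, 0.0012, 0.0012, 0.0012, 0.3313, 0.3313, 0.3313]  mean=0.1084  Neff=3.0364  idx=[10, 10, 10, 10, 11, 11, 11, 11, 12, 12, 12, 12, 12]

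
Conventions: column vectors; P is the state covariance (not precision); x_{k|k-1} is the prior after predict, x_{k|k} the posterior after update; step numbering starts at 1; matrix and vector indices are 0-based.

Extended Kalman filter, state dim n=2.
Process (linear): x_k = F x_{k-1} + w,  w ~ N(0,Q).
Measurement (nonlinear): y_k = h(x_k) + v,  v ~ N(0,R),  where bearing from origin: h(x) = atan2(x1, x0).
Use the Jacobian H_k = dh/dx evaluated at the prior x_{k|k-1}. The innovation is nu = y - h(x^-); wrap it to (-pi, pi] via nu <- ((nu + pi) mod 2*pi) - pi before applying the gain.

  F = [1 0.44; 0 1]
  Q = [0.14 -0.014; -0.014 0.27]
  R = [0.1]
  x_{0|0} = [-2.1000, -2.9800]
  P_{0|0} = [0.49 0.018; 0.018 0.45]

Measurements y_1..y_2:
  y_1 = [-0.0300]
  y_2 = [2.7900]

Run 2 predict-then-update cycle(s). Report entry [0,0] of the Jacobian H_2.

step 1: x^-=[-3.4112, -2.9800]  P^-=[0.7330 0.2020; 0.2020 0.7200]  H_jac=[0.1452 -0.1663]  S=[0.1256]  K=[0.5802; -0.7195]  nu=[2.3936]  x^+=[-2.0225, -4.7020]  P^+=[0.6907 0.2544; 0.2544 0.6550]
step 2: x^-=[-4.0914, -4.7020]  P^-=[1.1814 0.5286; 0.5286 0.9250]  H_jac=[0.1210 -0.1053]  S=[0.1141]  K=[0.7653; -0.2931]  nu=[-1.2063]  x^+=[-5.0147, -4.3485]  P^+=[1.1146 0.5542; 0.5542 0.9152]

H_jac[0,0] = 0.1210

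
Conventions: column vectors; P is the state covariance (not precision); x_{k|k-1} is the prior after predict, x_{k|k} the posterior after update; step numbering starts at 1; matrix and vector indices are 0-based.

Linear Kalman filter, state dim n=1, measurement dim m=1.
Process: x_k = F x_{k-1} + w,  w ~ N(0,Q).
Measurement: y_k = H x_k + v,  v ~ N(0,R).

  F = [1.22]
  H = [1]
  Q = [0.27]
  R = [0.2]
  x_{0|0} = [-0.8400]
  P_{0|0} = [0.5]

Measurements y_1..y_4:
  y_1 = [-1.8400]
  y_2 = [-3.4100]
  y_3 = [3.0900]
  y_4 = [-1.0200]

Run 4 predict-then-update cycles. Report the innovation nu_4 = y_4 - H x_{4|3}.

step 1: x^-=[-1.0248]  P^-=[1.0142]  S=[1.2142]  K=[0.8353]  nu=[-0.8152]  x^+=[-1.7057]  P^+=[0.1671]
step 2: x^-=[-2.0810]  P^-=[0.5186]  S=[0.7186]  K=[0.7217]  nu=[-1.3290]  x^+=[-3.0401]  P^+=[0.1443]
step 3: x^-=[-3.7090]  P^-=[0.4848]  S=[0.6848]  K=[0.7080]  nu=[6.7990]  x^+=[1.1044]  P^+=[0.1416]
step 4: x^-=[1.3474]  P^-=[0.4807]  S=[0.6807]  K=[0.7062]  nu=[-2.3674]  x^+=[-0.3245]  P^+=[0.1412]

innov = [-2.3674]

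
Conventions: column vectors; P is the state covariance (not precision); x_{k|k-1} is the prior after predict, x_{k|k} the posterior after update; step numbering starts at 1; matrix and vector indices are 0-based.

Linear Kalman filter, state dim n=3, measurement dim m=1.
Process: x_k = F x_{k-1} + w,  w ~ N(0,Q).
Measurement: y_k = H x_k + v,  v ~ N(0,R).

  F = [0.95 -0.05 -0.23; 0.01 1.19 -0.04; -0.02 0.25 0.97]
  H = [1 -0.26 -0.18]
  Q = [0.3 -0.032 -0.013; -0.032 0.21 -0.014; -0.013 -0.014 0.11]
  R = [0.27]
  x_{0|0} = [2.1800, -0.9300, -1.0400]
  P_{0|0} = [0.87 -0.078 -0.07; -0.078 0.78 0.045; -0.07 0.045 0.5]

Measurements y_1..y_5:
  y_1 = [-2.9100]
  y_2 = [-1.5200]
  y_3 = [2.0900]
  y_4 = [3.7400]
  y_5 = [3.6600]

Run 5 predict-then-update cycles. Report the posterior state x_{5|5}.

x_post = [2.2210, -3.7128, -3.3730]

step 1: x^-=[2.3567, -1.0433, -1.2849]  P^-=[1.1526 -0.1631 -0.2390; -0.1631 1.3094 0.2509; -0.2390 0.2509 0.6549]  S=[1.7267]  K=[0.7170; -0.3178; -0.2445]  nu=[-5.7692]  x^+=[-1.7799, 0.7900, 0.1256]  P^+=[0.2649 0.2303 0.0636; 0.2303 1.1350 0.1168; 0.0636 0.1168 0.5517]
step 2: x^-=[-1.7593, 0.9173, 0.3549]  P^-=[0.5241 0.1340 -0.0538; 0.1340 1.8125 0.4316; -0.0538 0.4316 0.7520]  S=[0.9311]  K=[0.5359; -0.4456; -0.3237]  nu=[0.5416]  x^+=[-1.4690, 0.6759, 0.1796]  P^+=[0.2567 0.3564 0.1077; 0.3564 1.6276 0.2973; 0.1077 0.2973 0.6544]
step 3: x^-=[-1.4707, 0.7824, 0.3725]  P^-=[0.4963 0.1972 -0.0310; 0.1972 2.4960 0.7785; -0.0310 0.7785 0.9640]  S=[0.9478]  K=[0.4755; -0.6245; -0.4294]  nu=[3.8312]  x^+=[0.3509, -1.6102, -1.2724]  P^+=[0.2821 0.4786 0.1625; 0.4786 2.1264 0.5244; 0.1625 0.5244 0.7893]
step 4: x^-=[0.7065, -1.8617, -1.6438]  P^-=[0.4972 0.2433 -0.0120; 0.2433 3.1838 1.1794; -0.0120 1.1794 1.2289]  S=[1.0105]  K=[0.4316; -0.7886; -0.5342]  nu=[2.2536]  x^+=[1.6792, -3.6388, -2.8478]  P^+=[0.3090 0.5872 0.2210; 0.5872 2.5554 0.7537; 0.2210 0.7537 0.9405]
step 5: x^-=[2.4321, -4.1995, -3.7056]  P^-=[0.5000 0.2773 0.0042; 0.2773 3.7723 1.5620; 0.0042 1.5620 1.5058]  S=[1.0742]  K=[0.3976; -0.9166; -0.6265]  nu=[-0.5310]  x^+=[2.2210, -3.7128, -3.3730]  P^+=[0.3302 0.6688 0.2718; 0.6688 2.8699 0.9452; 0.2718 0.9452 1.0842]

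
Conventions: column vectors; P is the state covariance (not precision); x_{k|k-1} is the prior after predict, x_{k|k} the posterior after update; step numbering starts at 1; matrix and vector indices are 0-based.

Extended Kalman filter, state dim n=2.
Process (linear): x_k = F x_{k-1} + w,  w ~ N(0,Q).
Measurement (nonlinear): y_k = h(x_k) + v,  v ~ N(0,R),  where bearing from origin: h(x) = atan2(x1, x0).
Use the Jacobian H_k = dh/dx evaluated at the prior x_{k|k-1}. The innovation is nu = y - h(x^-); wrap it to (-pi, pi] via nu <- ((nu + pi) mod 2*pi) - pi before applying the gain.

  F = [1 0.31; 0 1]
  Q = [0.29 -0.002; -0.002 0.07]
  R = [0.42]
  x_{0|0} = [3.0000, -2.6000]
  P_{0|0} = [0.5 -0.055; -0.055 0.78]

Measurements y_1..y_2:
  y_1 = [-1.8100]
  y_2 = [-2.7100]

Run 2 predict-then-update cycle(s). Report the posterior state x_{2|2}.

x_post = [-0.1313, -3.4309]

step 1: x^-=[2.1940, -2.6000]  P^-=[0.8309 0.1848; 0.1848 0.8500]  H_jac=[0.2246 0.1896]  S=[0.5082]  K=[0.4362; 0.3987]  nu=[-0.9401]  x^+=[1.7839, -2.9749]  P^+=[0.7342 0.0964; 0.0964 0.7692]
step 2: x^-=[0.8617, -2.9749]  P^-=[1.1579 0.3329; 0.3329 0.8392]  H_jac=[0.3101 0.0898]  S=[0.5567]  K=[0.6988; 0.3209]  nu=[-1.4212]  x^+=[-0.1313, -3.4309]  P^+=[0.8860 0.2080; 0.2080 0.7819]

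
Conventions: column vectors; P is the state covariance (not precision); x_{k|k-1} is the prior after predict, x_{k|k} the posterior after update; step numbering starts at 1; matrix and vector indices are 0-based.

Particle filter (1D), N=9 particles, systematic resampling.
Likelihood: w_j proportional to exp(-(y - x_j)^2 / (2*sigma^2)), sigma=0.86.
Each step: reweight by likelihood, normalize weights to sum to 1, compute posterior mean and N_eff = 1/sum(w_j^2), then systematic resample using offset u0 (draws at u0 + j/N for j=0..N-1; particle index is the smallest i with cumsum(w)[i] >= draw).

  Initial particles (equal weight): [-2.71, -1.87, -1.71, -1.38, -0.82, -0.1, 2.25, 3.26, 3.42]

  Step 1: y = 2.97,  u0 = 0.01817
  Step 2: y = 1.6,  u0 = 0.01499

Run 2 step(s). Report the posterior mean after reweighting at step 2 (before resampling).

post_mean = 2.5277

step 1: w=[0.0000, 0.0000, 0.0000, 0.0000, 0.0000, 0.0007, 0.2792, 0.3745, 0.3457]  mean=3.0309  Neff=2.9617  idx=[6, 6, 6, 7, 7, 7, 8, 8, 8]
step 2: w=[0.2472, 0.2472, 0.2472, 0.0511, 0.0511, 0.0511, 0.0350, 0.0350, 0.0350]  mean=2.5277  Neff=5.1316  idx=[0, 0, 0, 1, 1, 2, 2, 4, 6]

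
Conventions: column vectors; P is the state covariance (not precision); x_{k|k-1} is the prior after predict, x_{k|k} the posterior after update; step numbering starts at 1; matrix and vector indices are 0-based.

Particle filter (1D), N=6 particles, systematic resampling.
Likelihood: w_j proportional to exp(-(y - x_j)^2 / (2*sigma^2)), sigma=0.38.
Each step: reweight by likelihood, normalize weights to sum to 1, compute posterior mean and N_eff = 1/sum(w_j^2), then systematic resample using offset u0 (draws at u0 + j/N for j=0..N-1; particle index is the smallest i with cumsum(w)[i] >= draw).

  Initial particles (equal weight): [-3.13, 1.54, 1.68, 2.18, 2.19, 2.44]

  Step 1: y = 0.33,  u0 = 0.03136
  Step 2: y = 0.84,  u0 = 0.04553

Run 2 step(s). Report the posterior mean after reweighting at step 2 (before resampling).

step 1: w=[0.0000, 0.7744, 0.2239, 0.0009, 0.0008, 0.0000]  mean=1.5724  Neff=1.5387  idx=[1, 1, 1, 1, 1, 2]
step 2: w=[0.1827, 0.1827, 0.1827, 0.1827, 0.1827, 0.0866]  mean=1.5521  Neff=5.7352  idx=[0, 1, 2, 2, 3, 4]

post_mean = 1.5521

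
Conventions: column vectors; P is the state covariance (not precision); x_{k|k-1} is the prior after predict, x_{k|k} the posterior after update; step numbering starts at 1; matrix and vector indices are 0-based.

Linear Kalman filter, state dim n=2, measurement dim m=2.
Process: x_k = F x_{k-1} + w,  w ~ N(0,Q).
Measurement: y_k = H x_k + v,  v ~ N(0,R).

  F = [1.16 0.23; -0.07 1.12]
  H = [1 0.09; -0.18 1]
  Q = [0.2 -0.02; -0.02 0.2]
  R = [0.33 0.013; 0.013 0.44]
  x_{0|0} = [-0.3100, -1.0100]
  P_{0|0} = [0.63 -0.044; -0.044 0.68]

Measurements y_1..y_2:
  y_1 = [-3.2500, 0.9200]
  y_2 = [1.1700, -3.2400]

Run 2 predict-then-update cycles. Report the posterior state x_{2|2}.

step 1: x^-=[-0.5919, -1.1095]  P^-=[1.0602 0.0476; 0.0476 1.0630]  S=[1.4074 -0.0354; -0.0354 1.5202]  K=[0.7544 -0.0767; 0.1193 0.6964]  nu=[-2.5582, 1.9230]  x^+=[-2.6694, -0.0755]  P^+=[0.2461 0.0204; 0.0204 0.3116]
step 2: x^-=[-3.1139, 0.1023]  P^-=[0.5586 0.0664; 0.0664 0.5889]  S=[0.9053 0.0308; 0.0308 1.0231]  K=[0.6254 -0.0522; 0.1128 0.5605]  nu=[4.2747, -3.9028]  x^+=[-0.2370, -1.6030]  P^+=[0.2037 0.0218; 0.0218 0.2520]

x_post = [-0.2370, -1.6030]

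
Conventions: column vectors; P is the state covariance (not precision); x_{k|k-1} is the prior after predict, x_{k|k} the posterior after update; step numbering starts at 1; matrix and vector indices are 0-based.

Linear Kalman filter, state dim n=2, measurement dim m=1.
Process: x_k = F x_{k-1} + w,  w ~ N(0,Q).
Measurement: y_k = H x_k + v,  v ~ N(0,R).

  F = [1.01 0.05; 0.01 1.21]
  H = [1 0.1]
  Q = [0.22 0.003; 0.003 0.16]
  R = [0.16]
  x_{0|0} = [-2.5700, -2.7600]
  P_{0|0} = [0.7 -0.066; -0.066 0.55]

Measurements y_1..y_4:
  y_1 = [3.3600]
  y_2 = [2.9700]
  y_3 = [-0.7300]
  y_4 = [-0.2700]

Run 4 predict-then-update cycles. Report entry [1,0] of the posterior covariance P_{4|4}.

step 1: x^-=[-2.7337, -3.3653]  P^-=[0.9288 -0.0373; -0.0373 0.9637]  S=[1.0909]  K=[0.8479; 0.0541]  nu=[6.4302]  x^+=[2.7187, -3.0174]  P^+=[0.1444 -0.0874; -0.0874 0.9605]
step 2: x^-=[2.5950, -3.6239]  P^-=[0.3609 -0.0443; -0.0443 1.5642]  S=[0.5277]  K=[0.6755; 0.2125]  nu=[0.7374]  x^+=[3.0931, -3.4671]  P^+=[0.1201 -0.1200; -0.1200 1.5404]
step 3: x^-=[2.9507, -4.1643]  P^-=[0.3342 -0.0493; -0.0493 2.4124]  S=[0.5085]  K=[0.6476; 0.3774]  nu=[-3.2643]  x^+=[0.8368, -5.3962]  P^+=[0.1210 -0.1736; -0.1736 2.3400]
step 4: x^-=[0.5753, -6.5210]  P^-=[0.3317 -0.0665; -0.0665 3.5818]  S=[0.5142]  K=[0.6321; 0.5672]  nu=[-0.1932]  x^+=[0.4532, -6.6306]  P^+=[0.1262 -0.2509; -0.2509 3.4163]

P_post[1,0] = -0.2509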